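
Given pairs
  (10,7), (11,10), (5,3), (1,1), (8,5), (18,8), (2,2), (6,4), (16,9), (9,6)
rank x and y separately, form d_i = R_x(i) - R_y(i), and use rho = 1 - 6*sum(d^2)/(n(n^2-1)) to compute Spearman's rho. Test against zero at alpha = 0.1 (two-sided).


Step 1: Rank x and y separately (midranks; no ties here).
rank(x): 10->7, 11->8, 5->3, 1->1, 8->5, 18->10, 2->2, 6->4, 16->9, 9->6
rank(y): 7->7, 10->10, 3->3, 1->1, 5->5, 8->8, 2->2, 4->4, 9->9, 6->6
Step 2: d_i = R_x(i) - R_y(i); compute d_i^2.
  (7-7)^2=0, (8-10)^2=4, (3-3)^2=0, (1-1)^2=0, (5-5)^2=0, (10-8)^2=4, (2-2)^2=0, (4-4)^2=0, (9-9)^2=0, (6-6)^2=0
sum(d^2) = 8.
Step 3: rho = 1 - 6*8 / (10*(10^2 - 1)) = 1 - 48/990 = 0.951515.
Step 4: Under H0, t = rho * sqrt((n-2)/(1-rho^2)) = 8.7493 ~ t(8).
Step 5: Two-sided p-value from the t-distribution with 8 df = 0.000023.
Step 6: alpha = 0.1. reject H0.

rho = 0.9515, p = 0.000023, reject H0 at alpha = 0.1.


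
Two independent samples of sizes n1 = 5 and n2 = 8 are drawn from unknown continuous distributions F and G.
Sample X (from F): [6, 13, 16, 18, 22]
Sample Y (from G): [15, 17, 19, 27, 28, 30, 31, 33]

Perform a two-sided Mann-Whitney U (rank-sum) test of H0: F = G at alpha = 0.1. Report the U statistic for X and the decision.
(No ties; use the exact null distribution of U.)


Step 1: Combine and sort all 13 observations; assign midranks.
sorted (value, group): (6,X), (13,X), (15,Y), (16,X), (17,Y), (18,X), (19,Y), (22,X), (27,Y), (28,Y), (30,Y), (31,Y), (33,Y)
ranks: 6->1, 13->2, 15->3, 16->4, 17->5, 18->6, 19->7, 22->8, 27->9, 28->10, 30->11, 31->12, 33->13
Step 2: Rank sum for X: R1 = 1 + 2 + 4 + 6 + 8 = 21.
Step 3: U_X = R1 - n1(n1+1)/2 = 21 - 5*6/2 = 21 - 15 = 6.
       U_Y = n1*n2 - U_X = 40 - 6 = 34.
Step 4: No ties, so the exact null distribution of U (based on enumerating the C(13,5) = 1287 equally likely rank assignments) gives the two-sided p-value.
Step 5: p-value = 0.045066; compare to alpha = 0.1. reject H0.

U_X = 6, p = 0.045066, reject H0 at alpha = 0.1.


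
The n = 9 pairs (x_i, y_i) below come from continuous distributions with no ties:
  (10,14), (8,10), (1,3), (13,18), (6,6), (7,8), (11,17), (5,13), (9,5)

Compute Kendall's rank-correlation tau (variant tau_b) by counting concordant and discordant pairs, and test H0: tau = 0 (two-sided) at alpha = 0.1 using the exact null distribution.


Step 1: Enumerate the 36 unordered pairs (i,j) with i<j and classify each by sign(x_j-x_i) * sign(y_j-y_i).
  (1,2):dx=-2,dy=-4->C; (1,3):dx=-9,dy=-11->C; (1,4):dx=+3,dy=+4->C; (1,5):dx=-4,dy=-8->C
  (1,6):dx=-3,dy=-6->C; (1,7):dx=+1,dy=+3->C; (1,8):dx=-5,dy=-1->C; (1,9):dx=-1,dy=-9->C
  (2,3):dx=-7,dy=-7->C; (2,4):dx=+5,dy=+8->C; (2,5):dx=-2,dy=-4->C; (2,6):dx=-1,dy=-2->C
  (2,7):dx=+3,dy=+7->C; (2,8):dx=-3,dy=+3->D; (2,9):dx=+1,dy=-5->D; (3,4):dx=+12,dy=+15->C
  (3,5):dx=+5,dy=+3->C; (3,6):dx=+6,dy=+5->C; (3,7):dx=+10,dy=+14->C; (3,8):dx=+4,dy=+10->C
  (3,9):dx=+8,dy=+2->C; (4,5):dx=-7,dy=-12->C; (4,6):dx=-6,dy=-10->C; (4,7):dx=-2,dy=-1->C
  (4,8):dx=-8,dy=-5->C; (4,9):dx=-4,dy=-13->C; (5,6):dx=+1,dy=+2->C; (5,7):dx=+5,dy=+11->C
  (5,8):dx=-1,dy=+7->D; (5,9):dx=+3,dy=-1->D; (6,7):dx=+4,dy=+9->C; (6,8):dx=-2,dy=+5->D
  (6,9):dx=+2,dy=-3->D; (7,8):dx=-6,dy=-4->C; (7,9):dx=-2,dy=-12->C; (8,9):dx=+4,dy=-8->D
Step 2: C = 29, D = 7, total pairs = 36.
Step 3: tau = (C - D)/(n(n-1)/2) = (29 - 7)/36 = 0.611111.
Step 4: Exact two-sided p-value (enumerate n! = 362880 permutations of y under H0): p = 0.024741.
Step 5: alpha = 0.1. reject H0.

tau_b = 0.6111 (C=29, D=7), p = 0.024741, reject H0.


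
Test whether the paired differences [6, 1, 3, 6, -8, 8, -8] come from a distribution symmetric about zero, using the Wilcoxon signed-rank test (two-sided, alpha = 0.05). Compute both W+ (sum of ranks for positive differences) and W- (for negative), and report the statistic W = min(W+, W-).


Step 1: Drop any zero differences (none here) and take |d_i|.
|d| = [6, 1, 3, 6, 8, 8, 8]
Step 2: Midrank |d_i| (ties get averaged ranks).
ranks: |6|->3.5, |1|->1, |3|->2, |6|->3.5, |8|->6, |8|->6, |8|->6
Step 3: Attach original signs; sum ranks with positive sign and with negative sign.
W+ = 3.5 + 1 + 2 + 3.5 + 6 = 16
W- = 6 + 6 = 12
(Check: W+ + W- = 28 should equal n(n+1)/2 = 28.)
Step 4: Test statistic W = min(W+, W-) = 12.
Step 5: Ties in |d|, so use the tie-corrected normal approximation.
        E[W] = n(n+1)/4 = 7*8/4 = 14.
        Tie groups: |d|=6 (t=2), |d|=8 (t=3); sum(t^3 - t) = 30.
        Var[W] = n(n+1)(2n+1)/24 - sum(t^3-t)/48 = 840/24 - 30/48 = 34.375.
        z = (W - E[W]) / sqrt(Var[W]) = (12 - 14) / 5.8630 = -0.3411.
        Two-sided p = 2*Phi(z) = 0.733012.
Step 6: alpha = 0.05. fail to reject H0.

W+ = 16, W- = 12, W = min = 12, p = 0.733012, fail to reject H0.


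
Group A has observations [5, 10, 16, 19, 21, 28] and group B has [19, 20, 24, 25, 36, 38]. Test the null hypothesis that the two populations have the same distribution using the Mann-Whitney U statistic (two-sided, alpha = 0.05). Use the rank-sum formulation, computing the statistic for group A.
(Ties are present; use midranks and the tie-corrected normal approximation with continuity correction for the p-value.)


Step 1: Combine and sort all 12 observations; assign midranks.
sorted (value, group): (5,X), (10,X), (16,X), (19,X), (19,Y), (20,Y), (21,X), (24,Y), (25,Y), (28,X), (36,Y), (38,Y)
ranks: 5->1, 10->2, 16->3, 19->4.5, 19->4.5, 20->6, 21->7, 24->8, 25->9, 28->10, 36->11, 38->12
Step 2: Rank sum for X: R1 = 1 + 2 + 3 + 4.5 + 7 + 10 = 27.5.
Step 3: U_X = R1 - n1(n1+1)/2 = 27.5 - 6*7/2 = 27.5 - 21 = 6.5.
       U_Y = n1*n2 - U_X = 36 - 6.5 = 29.5.
Step 4: Ties are present, so use the tie-corrected normal approximation (with continuity correction) for the p-value.
Step 5: p-value = 0.077648; compare to alpha = 0.05. fail to reject H0.

U_X = 6.5, p = 0.077648, fail to reject H0 at alpha = 0.05.


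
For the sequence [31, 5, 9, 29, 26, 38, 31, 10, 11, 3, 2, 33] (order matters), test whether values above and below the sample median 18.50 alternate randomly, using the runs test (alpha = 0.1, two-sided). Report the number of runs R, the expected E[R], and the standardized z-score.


Step 1: Compute median = 18.50; label A = above, B = below.
Labels in order: ABBAAAABBBBA  (n_A = 6, n_B = 6)
Step 2: Count runs R = 5.
Step 3: Under H0 (random ordering), E[R] = 2*n_A*n_B/(n_A+n_B) + 1 = 2*6*6/12 + 1 = 7.0000.
        Var[R] = 2*n_A*n_B*(2*n_A*n_B - n_A - n_B) / ((n_A+n_B)^2 * (n_A+n_B-1)) = 4320/1584 = 2.7273.
        SD[R] = 1.6514.
Step 4: Continuity-corrected z = (R + 0.5 - E[R]) / SD[R] = (5 + 0.5 - 7.0000) / 1.6514 = -0.9083.
Step 5: Two-sided p-value via normal approximation = 2*(1 - Phi(|z|)) = 0.363722.
Step 6: alpha = 0.1. fail to reject H0.

R = 5, z = -0.9083, p = 0.363722, fail to reject H0.


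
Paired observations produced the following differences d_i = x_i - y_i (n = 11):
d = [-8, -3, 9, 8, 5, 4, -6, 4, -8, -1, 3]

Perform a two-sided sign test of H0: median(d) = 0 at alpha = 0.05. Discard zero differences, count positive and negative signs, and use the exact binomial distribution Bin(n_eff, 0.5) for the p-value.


Step 1: Discard zero differences. Original n = 11; n_eff = number of nonzero differences = 11.
Nonzero differences (with sign): -8, -3, +9, +8, +5, +4, -6, +4, -8, -1, +3
Step 2: Count signs: positive = 6, negative = 5.
Step 3: Under H0: P(positive) = 0.5, so the number of positives S ~ Bin(11, 0.5).
Step 4: Two-sided exact p-value = sum of Bin(11,0.5) probabilities at or below the observed probability = 1.000000.
Step 5: alpha = 0.05. fail to reject H0.

n_eff = 11, pos = 6, neg = 5, p = 1.000000, fail to reject H0.


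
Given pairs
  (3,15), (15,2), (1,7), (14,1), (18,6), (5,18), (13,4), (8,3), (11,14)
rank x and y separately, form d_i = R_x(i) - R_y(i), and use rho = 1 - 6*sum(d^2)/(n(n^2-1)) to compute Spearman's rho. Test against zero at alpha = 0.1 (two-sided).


Step 1: Rank x and y separately (midranks; no ties here).
rank(x): 3->2, 15->8, 1->1, 14->7, 18->9, 5->3, 13->6, 8->4, 11->5
rank(y): 15->8, 2->2, 7->6, 1->1, 6->5, 18->9, 4->4, 3->3, 14->7
Step 2: d_i = R_x(i) - R_y(i); compute d_i^2.
  (2-8)^2=36, (8-2)^2=36, (1-6)^2=25, (7-1)^2=36, (9-5)^2=16, (3-9)^2=36, (6-4)^2=4, (4-3)^2=1, (5-7)^2=4
sum(d^2) = 194.
Step 3: rho = 1 - 6*194 / (9*(9^2 - 1)) = 1 - 1164/720 = -0.616667.
Step 4: Under H0, t = rho * sqrt((n-2)/(1-rho^2)) = -2.0725 ~ t(7).
Step 5: Two-sided p-value from the t-distribution with 7 df = 0.076929.
Step 6: alpha = 0.1. reject H0.

rho = -0.6167, p = 0.076929, reject H0 at alpha = 0.1.


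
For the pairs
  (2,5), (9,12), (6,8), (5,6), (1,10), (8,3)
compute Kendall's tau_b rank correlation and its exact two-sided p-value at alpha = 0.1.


Step 1: Enumerate the 15 unordered pairs (i,j) with i<j and classify each by sign(x_j-x_i) * sign(y_j-y_i).
  (1,2):dx=+7,dy=+7->C; (1,3):dx=+4,dy=+3->C; (1,4):dx=+3,dy=+1->C; (1,5):dx=-1,dy=+5->D
  (1,6):dx=+6,dy=-2->D; (2,3):dx=-3,dy=-4->C; (2,4):dx=-4,dy=-6->C; (2,5):dx=-8,dy=-2->C
  (2,6):dx=-1,dy=-9->C; (3,4):dx=-1,dy=-2->C; (3,5):dx=-5,dy=+2->D; (3,6):dx=+2,dy=-5->D
  (4,5):dx=-4,dy=+4->D; (4,6):dx=+3,dy=-3->D; (5,6):dx=+7,dy=-7->D
Step 2: C = 8, D = 7, total pairs = 15.
Step 3: tau = (C - D)/(n(n-1)/2) = (8 - 7)/15 = 0.066667.
Step 4: Exact two-sided p-value (enumerate n! = 720 permutations of y under H0): p = 1.000000.
Step 5: alpha = 0.1. fail to reject H0.

tau_b = 0.0667 (C=8, D=7), p = 1.000000, fail to reject H0.


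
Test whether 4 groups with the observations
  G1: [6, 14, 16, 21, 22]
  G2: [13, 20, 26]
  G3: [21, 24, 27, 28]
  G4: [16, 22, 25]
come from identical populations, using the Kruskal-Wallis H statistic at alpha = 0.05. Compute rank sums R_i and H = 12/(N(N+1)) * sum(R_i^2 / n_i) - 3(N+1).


Step 1: Combine all N = 15 observations and assign midranks.
sorted (value, group, rank): (6,G1,1), (13,G2,2), (14,G1,3), (16,G1,4.5), (16,G4,4.5), (20,G2,6), (21,G1,7.5), (21,G3,7.5), (22,G1,9.5), (22,G4,9.5), (24,G3,11), (25,G4,12), (26,G2,13), (27,G3,14), (28,G3,15)
Step 2: Sum ranks within each group.
R_1 = 25.5 (n_1 = 5)
R_2 = 21 (n_2 = 3)
R_3 = 47.5 (n_3 = 4)
R_4 = 26 (n_4 = 3)
Step 3: H = 12/(N(N+1)) * sum(R_i^2/n_i) - 3(N+1)
     = 12/(15*16) * (25.5^2/5 + 21^2/3 + 47.5^2/4 + 26^2/3) - 3*16
     = 0.050000 * 1066.45 - 48
     = 5.322292.
Step 4: Ties present; correction factor C = 1 - 18/(15^3 - 15) = 0.994643. Corrected H = 5.322292 / 0.994643 = 5.350958.
Step 5: Under H0, H ~ chi^2(3); p-value = 0.147830.
Step 6: alpha = 0.05. fail to reject H0.

H = 5.3510, df = 3, p = 0.147830, fail to reject H0.


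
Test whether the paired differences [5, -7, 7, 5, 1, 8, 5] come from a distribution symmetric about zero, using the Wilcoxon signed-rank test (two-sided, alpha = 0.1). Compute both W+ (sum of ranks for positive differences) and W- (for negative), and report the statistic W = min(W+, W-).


Step 1: Drop any zero differences (none here) and take |d_i|.
|d| = [5, 7, 7, 5, 1, 8, 5]
Step 2: Midrank |d_i| (ties get averaged ranks).
ranks: |5|->3, |7|->5.5, |7|->5.5, |5|->3, |1|->1, |8|->7, |5|->3
Step 3: Attach original signs; sum ranks with positive sign and with negative sign.
W+ = 3 + 5.5 + 3 + 1 + 7 + 3 = 22.5
W- = 5.5 = 5.5
(Check: W+ + W- = 28 should equal n(n+1)/2 = 28.)
Step 4: Test statistic W = min(W+, W-) = 5.5.
Step 5: Ties in |d|, so use the tie-corrected normal approximation.
        E[W] = n(n+1)/4 = 7*8/4 = 14.
        Tie groups: |d|=5 (t=3), |d|=7 (t=2); sum(t^3 - t) = 30.
        Var[W] = n(n+1)(2n+1)/24 - sum(t^3-t)/48 = 840/24 - 30/48 = 34.375.
        z = (W - E[W]) / sqrt(Var[W]) = (5.5 - 14) / 5.8630 = -1.4498.
        Two-sided p = 2*Phi(z) = 0.147124.
Step 6: alpha = 0.1. fail to reject H0.

W+ = 22.5, W- = 5.5, W = min = 5.5, p = 0.147124, fail to reject H0.


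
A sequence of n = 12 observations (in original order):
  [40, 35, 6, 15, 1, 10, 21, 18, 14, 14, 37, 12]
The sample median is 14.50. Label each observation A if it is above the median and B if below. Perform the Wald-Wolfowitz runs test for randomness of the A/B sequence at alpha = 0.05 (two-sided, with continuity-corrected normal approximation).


Step 1: Compute median = 14.50; label A = above, B = below.
Labels in order: AABABBAABBAB  (n_A = 6, n_B = 6)
Step 2: Count runs R = 8.
Step 3: Under H0 (random ordering), E[R] = 2*n_A*n_B/(n_A+n_B) + 1 = 2*6*6/12 + 1 = 7.0000.
        Var[R] = 2*n_A*n_B*(2*n_A*n_B - n_A - n_B) / ((n_A+n_B)^2 * (n_A+n_B-1)) = 4320/1584 = 2.7273.
        SD[R] = 1.6514.
Step 4: Continuity-corrected z = (R - 0.5 - E[R]) / SD[R] = (8 - 0.5 - 7.0000) / 1.6514 = 0.3028.
Step 5: Two-sided p-value via normal approximation = 2*(1 - Phi(|z|)) = 0.762069.
Step 6: alpha = 0.05. fail to reject H0.

R = 8, z = 0.3028, p = 0.762069, fail to reject H0.


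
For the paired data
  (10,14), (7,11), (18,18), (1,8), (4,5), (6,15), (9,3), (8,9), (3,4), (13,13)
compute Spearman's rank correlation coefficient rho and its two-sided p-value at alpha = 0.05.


Step 1: Rank x and y separately (midranks; no ties here).
rank(x): 10->8, 7->5, 18->10, 1->1, 4->3, 6->4, 9->7, 8->6, 3->2, 13->9
rank(y): 14->8, 11->6, 18->10, 8->4, 5->3, 15->9, 3->1, 9->5, 4->2, 13->7
Step 2: d_i = R_x(i) - R_y(i); compute d_i^2.
  (8-8)^2=0, (5-6)^2=1, (10-10)^2=0, (1-4)^2=9, (3-3)^2=0, (4-9)^2=25, (7-1)^2=36, (6-5)^2=1, (2-2)^2=0, (9-7)^2=4
sum(d^2) = 76.
Step 3: rho = 1 - 6*76 / (10*(10^2 - 1)) = 1 - 456/990 = 0.539394.
Step 4: Under H0, t = rho * sqrt((n-2)/(1-rho^2)) = 1.8118 ~ t(8).
Step 5: Two-sided p-value from the t-distribution with 8 df = 0.107593.
Step 6: alpha = 0.05. fail to reject H0.

rho = 0.5394, p = 0.107593, fail to reject H0 at alpha = 0.05.


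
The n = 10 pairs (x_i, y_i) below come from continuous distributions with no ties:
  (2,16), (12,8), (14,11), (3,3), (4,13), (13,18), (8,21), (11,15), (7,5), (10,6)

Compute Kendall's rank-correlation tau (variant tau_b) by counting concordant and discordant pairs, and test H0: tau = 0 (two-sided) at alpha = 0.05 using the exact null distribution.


Step 1: Enumerate the 45 unordered pairs (i,j) with i<j and classify each by sign(x_j-x_i) * sign(y_j-y_i).
  (1,2):dx=+10,dy=-8->D; (1,3):dx=+12,dy=-5->D; (1,4):dx=+1,dy=-13->D; (1,5):dx=+2,dy=-3->D
  (1,6):dx=+11,dy=+2->C; (1,7):dx=+6,dy=+5->C; (1,8):dx=+9,dy=-1->D; (1,9):dx=+5,dy=-11->D
  (1,10):dx=+8,dy=-10->D; (2,3):dx=+2,dy=+3->C; (2,4):dx=-9,dy=-5->C; (2,5):dx=-8,dy=+5->D
  (2,6):dx=+1,dy=+10->C; (2,7):dx=-4,dy=+13->D; (2,8):dx=-1,dy=+7->D; (2,9):dx=-5,dy=-3->C
  (2,10):dx=-2,dy=-2->C; (3,4):dx=-11,dy=-8->C; (3,5):dx=-10,dy=+2->D; (3,6):dx=-1,dy=+7->D
  (3,7):dx=-6,dy=+10->D; (3,8):dx=-3,dy=+4->D; (3,9):dx=-7,dy=-6->C; (3,10):dx=-4,dy=-5->C
  (4,5):dx=+1,dy=+10->C; (4,6):dx=+10,dy=+15->C; (4,7):dx=+5,dy=+18->C; (4,8):dx=+8,dy=+12->C
  (4,9):dx=+4,dy=+2->C; (4,10):dx=+7,dy=+3->C; (5,6):dx=+9,dy=+5->C; (5,7):dx=+4,dy=+8->C
  (5,8):dx=+7,dy=+2->C; (5,9):dx=+3,dy=-8->D; (5,10):dx=+6,dy=-7->D; (6,7):dx=-5,dy=+3->D
  (6,8):dx=-2,dy=-3->C; (6,9):dx=-6,dy=-13->C; (6,10):dx=-3,dy=-12->C; (7,8):dx=+3,dy=-6->D
  (7,9):dx=-1,dy=-16->C; (7,10):dx=+2,dy=-15->D; (8,9):dx=-4,dy=-10->C; (8,10):dx=-1,dy=-9->C
  (9,10):dx=+3,dy=+1->C
Step 2: C = 26, D = 19, total pairs = 45.
Step 3: tau = (C - D)/(n(n-1)/2) = (26 - 19)/45 = 0.155556.
Step 4: Exact two-sided p-value (enumerate n! = 3628800 permutations of y under H0): p = 0.600654.
Step 5: alpha = 0.05. fail to reject H0.

tau_b = 0.1556 (C=26, D=19), p = 0.600654, fail to reject H0.


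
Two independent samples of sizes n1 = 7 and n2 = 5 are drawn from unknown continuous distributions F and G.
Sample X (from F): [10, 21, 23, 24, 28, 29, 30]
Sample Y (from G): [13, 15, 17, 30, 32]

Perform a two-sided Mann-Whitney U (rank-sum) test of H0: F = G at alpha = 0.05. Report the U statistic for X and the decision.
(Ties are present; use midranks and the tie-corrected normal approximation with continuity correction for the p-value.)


Step 1: Combine and sort all 12 observations; assign midranks.
sorted (value, group): (10,X), (13,Y), (15,Y), (17,Y), (21,X), (23,X), (24,X), (28,X), (29,X), (30,X), (30,Y), (32,Y)
ranks: 10->1, 13->2, 15->3, 17->4, 21->5, 23->6, 24->7, 28->8, 29->9, 30->10.5, 30->10.5, 32->12
Step 2: Rank sum for X: R1 = 1 + 5 + 6 + 7 + 8 + 9 + 10.5 = 46.5.
Step 3: U_X = R1 - n1(n1+1)/2 = 46.5 - 7*8/2 = 46.5 - 28 = 18.5.
       U_Y = n1*n2 - U_X = 35 - 18.5 = 16.5.
Step 4: Ties are present, so use the tie-corrected normal approximation (with continuity correction) for the p-value.
Step 5: p-value = 0.935170; compare to alpha = 0.05. fail to reject H0.

U_X = 18.5, p = 0.935170, fail to reject H0 at alpha = 0.05.


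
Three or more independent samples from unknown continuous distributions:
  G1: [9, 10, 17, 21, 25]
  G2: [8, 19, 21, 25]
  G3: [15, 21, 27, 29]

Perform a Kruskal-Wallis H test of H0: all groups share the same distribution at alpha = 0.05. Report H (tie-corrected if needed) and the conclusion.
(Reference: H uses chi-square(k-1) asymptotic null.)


Step 1: Combine all N = 13 observations and assign midranks.
sorted (value, group, rank): (8,G2,1), (9,G1,2), (10,G1,3), (15,G3,4), (17,G1,5), (19,G2,6), (21,G1,8), (21,G2,8), (21,G3,8), (25,G1,10.5), (25,G2,10.5), (27,G3,12), (29,G3,13)
Step 2: Sum ranks within each group.
R_1 = 28.5 (n_1 = 5)
R_2 = 25.5 (n_2 = 4)
R_3 = 37 (n_3 = 4)
Step 3: H = 12/(N(N+1)) * sum(R_i^2/n_i) - 3(N+1)
     = 12/(13*14) * (28.5^2/5 + 25.5^2/4 + 37^2/4) - 3*14
     = 0.065934 * 667.263 - 42
     = 1.995330.
Step 4: Ties present; correction factor C = 1 - 30/(13^3 - 13) = 0.986264. Corrected H = 1.995330 / 0.986264 = 2.023120.
Step 5: Under H0, H ~ chi^2(2); p-value = 0.363651.
Step 6: alpha = 0.05. fail to reject H0.

H = 2.0231, df = 2, p = 0.363651, fail to reject H0.


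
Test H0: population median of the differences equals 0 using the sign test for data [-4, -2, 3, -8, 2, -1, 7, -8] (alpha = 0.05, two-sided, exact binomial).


Step 1: Discard zero differences. Original n = 8; n_eff = number of nonzero differences = 8.
Nonzero differences (with sign): -4, -2, +3, -8, +2, -1, +7, -8
Step 2: Count signs: positive = 3, negative = 5.
Step 3: Under H0: P(positive) = 0.5, so the number of positives S ~ Bin(8, 0.5).
Step 4: Two-sided exact p-value = sum of Bin(8,0.5) probabilities at or below the observed probability = 0.726562.
Step 5: alpha = 0.05. fail to reject H0.

n_eff = 8, pos = 3, neg = 5, p = 0.726562, fail to reject H0.


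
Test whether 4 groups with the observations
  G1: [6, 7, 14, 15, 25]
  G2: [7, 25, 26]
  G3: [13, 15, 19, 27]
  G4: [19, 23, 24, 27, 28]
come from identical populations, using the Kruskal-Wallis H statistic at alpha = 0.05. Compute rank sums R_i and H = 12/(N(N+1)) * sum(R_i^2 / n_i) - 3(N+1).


Step 1: Combine all N = 17 observations and assign midranks.
sorted (value, group, rank): (6,G1,1), (7,G1,2.5), (7,G2,2.5), (13,G3,4), (14,G1,5), (15,G1,6.5), (15,G3,6.5), (19,G3,8.5), (19,G4,8.5), (23,G4,10), (24,G4,11), (25,G1,12.5), (25,G2,12.5), (26,G2,14), (27,G3,15.5), (27,G4,15.5), (28,G4,17)
Step 2: Sum ranks within each group.
R_1 = 27.5 (n_1 = 5)
R_2 = 29 (n_2 = 3)
R_3 = 34.5 (n_3 = 4)
R_4 = 62 (n_4 = 5)
Step 3: H = 12/(N(N+1)) * sum(R_i^2/n_i) - 3(N+1)
     = 12/(17*18) * (27.5^2/5 + 29^2/3 + 34.5^2/4 + 62^2/5) - 3*18
     = 0.039216 * 1497.95 - 54
     = 4.742974.
Step 4: Ties present; correction factor C = 1 - 30/(17^3 - 17) = 0.993873. Corrected H = 4.742974 / 0.993873 = 4.772215.
Step 5: Under H0, H ~ chi^2(3); p-value = 0.189257.
Step 6: alpha = 0.05. fail to reject H0.

H = 4.7722, df = 3, p = 0.189257, fail to reject H0.


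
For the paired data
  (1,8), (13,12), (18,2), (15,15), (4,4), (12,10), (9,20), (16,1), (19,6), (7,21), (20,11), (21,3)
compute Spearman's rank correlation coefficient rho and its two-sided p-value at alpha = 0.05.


Step 1: Rank x and y separately (midranks; no ties here).
rank(x): 1->1, 13->6, 18->9, 15->7, 4->2, 12->5, 9->4, 16->8, 19->10, 7->3, 20->11, 21->12
rank(y): 8->6, 12->9, 2->2, 15->10, 4->4, 10->7, 20->11, 1->1, 6->5, 21->12, 11->8, 3->3
Step 2: d_i = R_x(i) - R_y(i); compute d_i^2.
  (1-6)^2=25, (6-9)^2=9, (9-2)^2=49, (7-10)^2=9, (2-4)^2=4, (5-7)^2=4, (4-11)^2=49, (8-1)^2=49, (10-5)^2=25, (3-12)^2=81, (11-8)^2=9, (12-3)^2=81
sum(d^2) = 394.
Step 3: rho = 1 - 6*394 / (12*(12^2 - 1)) = 1 - 2364/1716 = -0.377622.
Step 4: Under H0, t = rho * sqrt((n-2)/(1-rho^2)) = -1.2896 ~ t(10).
Step 5: Two-sided p-value from the t-distribution with 10 df = 0.226206.
Step 6: alpha = 0.05. fail to reject H0.

rho = -0.3776, p = 0.226206, fail to reject H0 at alpha = 0.05.


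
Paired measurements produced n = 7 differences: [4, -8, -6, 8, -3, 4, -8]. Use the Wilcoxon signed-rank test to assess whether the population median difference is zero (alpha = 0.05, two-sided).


Step 1: Drop any zero differences (none here) and take |d_i|.
|d| = [4, 8, 6, 8, 3, 4, 8]
Step 2: Midrank |d_i| (ties get averaged ranks).
ranks: |4|->2.5, |8|->6, |6|->4, |8|->6, |3|->1, |4|->2.5, |8|->6
Step 3: Attach original signs; sum ranks with positive sign and with negative sign.
W+ = 2.5 + 6 + 2.5 = 11
W- = 6 + 4 + 1 + 6 = 17
(Check: W+ + W- = 28 should equal n(n+1)/2 = 28.)
Step 4: Test statistic W = min(W+, W-) = 11.
Step 5: Ties in |d|, so use the tie-corrected normal approximation.
        E[W] = n(n+1)/4 = 7*8/4 = 14.
        Tie groups: |d|=4 (t=2), |d|=8 (t=3); sum(t^3 - t) = 30.
        Var[W] = n(n+1)(2n+1)/24 - sum(t^3-t)/48 = 840/24 - 30/48 = 34.375.
        z = (W - E[W]) / sqrt(Var[W]) = (11 - 14) / 5.8630 = -0.5117.
        Two-sided p = 2*Phi(z) = 0.608874.
Step 6: alpha = 0.05. fail to reject H0.

W+ = 11, W- = 17, W = min = 11, p = 0.608874, fail to reject H0.


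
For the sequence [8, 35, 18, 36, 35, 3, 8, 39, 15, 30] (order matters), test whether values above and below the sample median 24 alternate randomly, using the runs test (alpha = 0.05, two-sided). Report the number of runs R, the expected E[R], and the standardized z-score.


Step 1: Compute median = 24; label A = above, B = below.
Labels in order: BABAABBABA  (n_A = 5, n_B = 5)
Step 2: Count runs R = 8.
Step 3: Under H0 (random ordering), E[R] = 2*n_A*n_B/(n_A+n_B) + 1 = 2*5*5/10 + 1 = 6.0000.
        Var[R] = 2*n_A*n_B*(2*n_A*n_B - n_A - n_B) / ((n_A+n_B)^2 * (n_A+n_B-1)) = 2000/900 = 2.2222.
        SD[R] = 1.4907.
Step 4: Continuity-corrected z = (R - 0.5 - E[R]) / SD[R] = (8 - 0.5 - 6.0000) / 1.4907 = 1.0062.
Step 5: Two-sided p-value via normal approximation = 2*(1 - Phi(|z|)) = 0.314305.
Step 6: alpha = 0.05. fail to reject H0.

R = 8, z = 1.0062, p = 0.314305, fail to reject H0.


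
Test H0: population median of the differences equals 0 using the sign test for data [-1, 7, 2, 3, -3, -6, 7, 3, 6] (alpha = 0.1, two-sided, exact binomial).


Step 1: Discard zero differences. Original n = 9; n_eff = number of nonzero differences = 9.
Nonzero differences (with sign): -1, +7, +2, +3, -3, -6, +7, +3, +6
Step 2: Count signs: positive = 6, negative = 3.
Step 3: Under H0: P(positive) = 0.5, so the number of positives S ~ Bin(9, 0.5).
Step 4: Two-sided exact p-value = sum of Bin(9,0.5) probabilities at or below the observed probability = 0.507812.
Step 5: alpha = 0.1. fail to reject H0.

n_eff = 9, pos = 6, neg = 3, p = 0.507812, fail to reject H0.


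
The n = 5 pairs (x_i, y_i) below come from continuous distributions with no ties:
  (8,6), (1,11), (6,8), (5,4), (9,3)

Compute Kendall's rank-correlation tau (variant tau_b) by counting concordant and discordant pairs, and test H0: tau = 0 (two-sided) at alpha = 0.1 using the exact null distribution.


Step 1: Enumerate the 10 unordered pairs (i,j) with i<j and classify each by sign(x_j-x_i) * sign(y_j-y_i).
  (1,2):dx=-7,dy=+5->D; (1,3):dx=-2,dy=+2->D; (1,4):dx=-3,dy=-2->C; (1,5):dx=+1,dy=-3->D
  (2,3):dx=+5,dy=-3->D; (2,4):dx=+4,dy=-7->D; (2,5):dx=+8,dy=-8->D; (3,4):dx=-1,dy=-4->C
  (3,5):dx=+3,dy=-5->D; (4,5):dx=+4,dy=-1->D
Step 2: C = 2, D = 8, total pairs = 10.
Step 3: tau = (C - D)/(n(n-1)/2) = (2 - 8)/10 = -0.600000.
Step 4: Exact two-sided p-value (enumerate n! = 120 permutations of y under H0): p = 0.233333.
Step 5: alpha = 0.1. fail to reject H0.

tau_b = -0.6000 (C=2, D=8), p = 0.233333, fail to reject H0.


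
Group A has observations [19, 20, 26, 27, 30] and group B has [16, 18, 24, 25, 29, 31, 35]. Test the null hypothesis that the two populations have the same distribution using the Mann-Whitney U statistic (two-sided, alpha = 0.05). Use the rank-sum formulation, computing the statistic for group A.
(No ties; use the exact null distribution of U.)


Step 1: Combine and sort all 12 observations; assign midranks.
sorted (value, group): (16,Y), (18,Y), (19,X), (20,X), (24,Y), (25,Y), (26,X), (27,X), (29,Y), (30,X), (31,Y), (35,Y)
ranks: 16->1, 18->2, 19->3, 20->4, 24->5, 25->6, 26->7, 27->8, 29->9, 30->10, 31->11, 35->12
Step 2: Rank sum for X: R1 = 3 + 4 + 7 + 8 + 10 = 32.
Step 3: U_X = R1 - n1(n1+1)/2 = 32 - 5*6/2 = 32 - 15 = 17.
       U_Y = n1*n2 - U_X = 35 - 17 = 18.
Step 4: No ties, so the exact null distribution of U (based on enumerating the C(12,5) = 792 equally likely rank assignments) gives the two-sided p-value.
Step 5: p-value = 1.000000; compare to alpha = 0.05. fail to reject H0.

U_X = 17, p = 1.000000, fail to reject H0 at alpha = 0.05.


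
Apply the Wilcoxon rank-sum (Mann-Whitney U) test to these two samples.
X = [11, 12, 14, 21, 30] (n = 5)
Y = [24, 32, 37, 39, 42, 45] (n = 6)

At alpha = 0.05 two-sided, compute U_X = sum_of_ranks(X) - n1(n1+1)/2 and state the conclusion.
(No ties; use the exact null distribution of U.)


Step 1: Combine and sort all 11 observations; assign midranks.
sorted (value, group): (11,X), (12,X), (14,X), (21,X), (24,Y), (30,X), (32,Y), (37,Y), (39,Y), (42,Y), (45,Y)
ranks: 11->1, 12->2, 14->3, 21->4, 24->5, 30->6, 32->7, 37->8, 39->9, 42->10, 45->11
Step 2: Rank sum for X: R1 = 1 + 2 + 3 + 4 + 6 = 16.
Step 3: U_X = R1 - n1(n1+1)/2 = 16 - 5*6/2 = 16 - 15 = 1.
       U_Y = n1*n2 - U_X = 30 - 1 = 29.
Step 4: No ties, so the exact null distribution of U (based on enumerating the C(11,5) = 462 equally likely rank assignments) gives the two-sided p-value.
Step 5: p-value = 0.008658; compare to alpha = 0.05. reject H0.

U_X = 1, p = 0.008658, reject H0 at alpha = 0.05.


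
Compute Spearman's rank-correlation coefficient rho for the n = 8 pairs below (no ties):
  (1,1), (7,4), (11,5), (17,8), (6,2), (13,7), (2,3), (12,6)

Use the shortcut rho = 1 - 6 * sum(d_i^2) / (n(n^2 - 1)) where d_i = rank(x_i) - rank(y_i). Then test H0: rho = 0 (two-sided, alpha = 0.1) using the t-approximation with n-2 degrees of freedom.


Step 1: Rank x and y separately (midranks; no ties here).
rank(x): 1->1, 7->4, 11->5, 17->8, 6->3, 13->7, 2->2, 12->6
rank(y): 1->1, 4->4, 5->5, 8->8, 2->2, 7->7, 3->3, 6->6
Step 2: d_i = R_x(i) - R_y(i); compute d_i^2.
  (1-1)^2=0, (4-4)^2=0, (5-5)^2=0, (8-8)^2=0, (3-2)^2=1, (7-7)^2=0, (2-3)^2=1, (6-6)^2=0
sum(d^2) = 2.
Step 3: rho = 1 - 6*2 / (8*(8^2 - 1)) = 1 - 12/504 = 0.976190.
Step 4: Under H0, t = rho * sqrt((n-2)/(1-rho^2)) = 11.0235 ~ t(6).
Step 5: Two-sided p-value from the t-distribution with 6 df = 0.000033.
Step 6: alpha = 0.1. reject H0.

rho = 0.9762, p = 0.000033, reject H0 at alpha = 0.1.


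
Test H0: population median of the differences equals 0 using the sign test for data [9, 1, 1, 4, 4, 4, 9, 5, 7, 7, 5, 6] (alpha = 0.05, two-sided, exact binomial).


Step 1: Discard zero differences. Original n = 12; n_eff = number of nonzero differences = 12.
Nonzero differences (with sign): +9, +1, +1, +4, +4, +4, +9, +5, +7, +7, +5, +6
Step 2: Count signs: positive = 12, negative = 0.
Step 3: Under H0: P(positive) = 0.5, so the number of positives S ~ Bin(12, 0.5).
Step 4: Two-sided exact p-value = sum of Bin(12,0.5) probabilities at or below the observed probability = 0.000488.
Step 5: alpha = 0.05. reject H0.

n_eff = 12, pos = 12, neg = 0, p = 0.000488, reject H0.


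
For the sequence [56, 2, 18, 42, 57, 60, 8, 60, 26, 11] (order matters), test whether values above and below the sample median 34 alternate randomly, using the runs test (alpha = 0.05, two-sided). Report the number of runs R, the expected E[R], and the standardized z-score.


Step 1: Compute median = 34; label A = above, B = below.
Labels in order: ABBAAABABB  (n_A = 5, n_B = 5)
Step 2: Count runs R = 6.
Step 3: Under H0 (random ordering), E[R] = 2*n_A*n_B/(n_A+n_B) + 1 = 2*5*5/10 + 1 = 6.0000.
        Var[R] = 2*n_A*n_B*(2*n_A*n_B - n_A - n_B) / ((n_A+n_B)^2 * (n_A+n_B-1)) = 2000/900 = 2.2222.
        SD[R] = 1.4907.
Step 4: R = E[R], so z = 0 with no continuity correction.
Step 5: Two-sided p-value via normal approximation = 2*(1 - Phi(|z|)) = 1.000000.
Step 6: alpha = 0.05. fail to reject H0.

R = 6, z = 0.0000, p = 1.000000, fail to reject H0.


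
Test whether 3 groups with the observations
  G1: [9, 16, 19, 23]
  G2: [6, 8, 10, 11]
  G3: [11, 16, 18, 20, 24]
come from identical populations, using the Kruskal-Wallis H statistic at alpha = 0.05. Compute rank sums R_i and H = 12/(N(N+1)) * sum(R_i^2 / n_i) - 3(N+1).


Step 1: Combine all N = 13 observations and assign midranks.
sorted (value, group, rank): (6,G2,1), (8,G2,2), (9,G1,3), (10,G2,4), (11,G2,5.5), (11,G3,5.5), (16,G1,7.5), (16,G3,7.5), (18,G3,9), (19,G1,10), (20,G3,11), (23,G1,12), (24,G3,13)
Step 2: Sum ranks within each group.
R_1 = 32.5 (n_1 = 4)
R_2 = 12.5 (n_2 = 4)
R_3 = 46 (n_3 = 5)
Step 3: H = 12/(N(N+1)) * sum(R_i^2/n_i) - 3(N+1)
     = 12/(13*14) * (32.5^2/4 + 12.5^2/4 + 46^2/5) - 3*14
     = 0.065934 * 726.325 - 42
     = 5.889560.
Step 4: Ties present; correction factor C = 1 - 12/(13^3 - 13) = 0.994505. Corrected H = 5.889560 / 0.994505 = 5.922099.
Step 5: Under H0, H ~ chi^2(2); p-value = 0.051765.
Step 6: alpha = 0.05. fail to reject H0.

H = 5.9221, df = 2, p = 0.051765, fail to reject H0.


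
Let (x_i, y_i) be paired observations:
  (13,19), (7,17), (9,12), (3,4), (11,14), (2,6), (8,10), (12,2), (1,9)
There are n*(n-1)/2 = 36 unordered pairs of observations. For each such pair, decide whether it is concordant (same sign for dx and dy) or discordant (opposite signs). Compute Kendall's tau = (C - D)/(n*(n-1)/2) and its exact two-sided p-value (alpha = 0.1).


Step 1: Enumerate the 36 unordered pairs (i,j) with i<j and classify each by sign(x_j-x_i) * sign(y_j-y_i).
  (1,2):dx=-6,dy=-2->C; (1,3):dx=-4,dy=-7->C; (1,4):dx=-10,dy=-15->C; (1,5):dx=-2,dy=-5->C
  (1,6):dx=-11,dy=-13->C; (1,7):dx=-5,dy=-9->C; (1,8):dx=-1,dy=-17->C; (1,9):dx=-12,dy=-10->C
  (2,3):dx=+2,dy=-5->D; (2,4):dx=-4,dy=-13->C; (2,5):dx=+4,dy=-3->D; (2,6):dx=-5,dy=-11->C
  (2,7):dx=+1,dy=-7->D; (2,8):dx=+5,dy=-15->D; (2,9):dx=-6,dy=-8->C; (3,4):dx=-6,dy=-8->C
  (3,5):dx=+2,dy=+2->C; (3,6):dx=-7,dy=-6->C; (3,7):dx=-1,dy=-2->C; (3,8):dx=+3,dy=-10->D
  (3,9):dx=-8,dy=-3->C; (4,5):dx=+8,dy=+10->C; (4,6):dx=-1,dy=+2->D; (4,7):dx=+5,dy=+6->C
  (4,8):dx=+9,dy=-2->D; (4,9):dx=-2,dy=+5->D; (5,6):dx=-9,dy=-8->C; (5,7):dx=-3,dy=-4->C
  (5,8):dx=+1,dy=-12->D; (5,9):dx=-10,dy=-5->C; (6,7):dx=+6,dy=+4->C; (6,8):dx=+10,dy=-4->D
  (6,9):dx=-1,dy=+3->D; (7,8):dx=+4,dy=-8->D; (7,9):dx=-7,dy=-1->C; (8,9):dx=-11,dy=+7->D
Step 2: C = 23, D = 13, total pairs = 36.
Step 3: tau = (C - D)/(n(n-1)/2) = (23 - 13)/36 = 0.277778.
Step 4: Exact two-sided p-value (enumerate n! = 362880 permutations of y under H0): p = 0.358488.
Step 5: alpha = 0.1. fail to reject H0.

tau_b = 0.2778 (C=23, D=13), p = 0.358488, fail to reject H0.


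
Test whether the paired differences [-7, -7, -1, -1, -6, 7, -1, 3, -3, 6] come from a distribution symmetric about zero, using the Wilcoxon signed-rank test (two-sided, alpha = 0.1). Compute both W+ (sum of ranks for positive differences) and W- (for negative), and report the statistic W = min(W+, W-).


Step 1: Drop any zero differences (none here) and take |d_i|.
|d| = [7, 7, 1, 1, 6, 7, 1, 3, 3, 6]
Step 2: Midrank |d_i| (ties get averaged ranks).
ranks: |7|->9, |7|->9, |1|->2, |1|->2, |6|->6.5, |7|->9, |1|->2, |3|->4.5, |3|->4.5, |6|->6.5
Step 3: Attach original signs; sum ranks with positive sign and with negative sign.
W+ = 9 + 4.5 + 6.5 = 20
W- = 9 + 9 + 2 + 2 + 6.5 + 2 + 4.5 = 35
(Check: W+ + W- = 55 should equal n(n+1)/2 = 55.)
Step 4: Test statistic W = min(W+, W-) = 20.
Step 5: Ties in |d|, so use the tie-corrected normal approximation.
        E[W] = n(n+1)/4 = 10*11/4 = 27.5.
        Tie groups: |d|=1 (t=3), |d|=3 (t=2), |d|=6 (t=2), |d|=7 (t=3); sum(t^3 - t) = 60.
        Var[W] = n(n+1)(2n+1)/24 - sum(t^3-t)/48 = 2310/24 - 60/48 = 95.
        z = (W - E[W]) / sqrt(Var[W]) = (20 - 27.5) / 9.7468 = -0.7695.
        Two-sided p = 2*Phi(z) = 0.441606.
Step 6: alpha = 0.1. fail to reject H0.

W+ = 20, W- = 35, W = min = 20, p = 0.441606, fail to reject H0.


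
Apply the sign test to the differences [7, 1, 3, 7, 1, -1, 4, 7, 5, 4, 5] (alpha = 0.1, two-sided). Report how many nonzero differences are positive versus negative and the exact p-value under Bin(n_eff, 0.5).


Step 1: Discard zero differences. Original n = 11; n_eff = number of nonzero differences = 11.
Nonzero differences (with sign): +7, +1, +3, +7, +1, -1, +4, +7, +5, +4, +5
Step 2: Count signs: positive = 10, negative = 1.
Step 3: Under H0: P(positive) = 0.5, so the number of positives S ~ Bin(11, 0.5).
Step 4: Two-sided exact p-value = sum of Bin(11,0.5) probabilities at or below the observed probability = 0.011719.
Step 5: alpha = 0.1. reject H0.

n_eff = 11, pos = 10, neg = 1, p = 0.011719, reject H0.


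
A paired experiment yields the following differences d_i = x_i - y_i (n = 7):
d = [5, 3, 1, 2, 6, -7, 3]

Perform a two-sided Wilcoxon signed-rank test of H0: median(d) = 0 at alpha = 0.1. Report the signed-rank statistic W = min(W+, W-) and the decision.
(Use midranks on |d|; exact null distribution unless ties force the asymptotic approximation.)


Step 1: Drop any zero differences (none here) and take |d_i|.
|d| = [5, 3, 1, 2, 6, 7, 3]
Step 2: Midrank |d_i| (ties get averaged ranks).
ranks: |5|->5, |3|->3.5, |1|->1, |2|->2, |6|->6, |7|->7, |3|->3.5
Step 3: Attach original signs; sum ranks with positive sign and with negative sign.
W+ = 5 + 3.5 + 1 + 2 + 6 + 3.5 = 21
W- = 7 = 7
(Check: W+ + W- = 28 should equal n(n+1)/2 = 28.)
Step 4: Test statistic W = min(W+, W-) = 7.
Step 5: Ties in |d|, so use the tie-corrected normal approximation.
        E[W] = n(n+1)/4 = 7*8/4 = 14.
        Tie groups: |d|=3 (t=2); sum(t^3 - t) = 6.
        Var[W] = n(n+1)(2n+1)/24 - sum(t^3-t)/48 = 840/24 - 6/48 = 34.875.
        z = (W - E[W]) / sqrt(Var[W]) = (7 - 14) / 5.9055 = -1.1853.
        Two-sided p = 2*Phi(z) = 0.235885.
Step 6: alpha = 0.1. fail to reject H0.

W+ = 21, W- = 7, W = min = 7, p = 0.235885, fail to reject H0.


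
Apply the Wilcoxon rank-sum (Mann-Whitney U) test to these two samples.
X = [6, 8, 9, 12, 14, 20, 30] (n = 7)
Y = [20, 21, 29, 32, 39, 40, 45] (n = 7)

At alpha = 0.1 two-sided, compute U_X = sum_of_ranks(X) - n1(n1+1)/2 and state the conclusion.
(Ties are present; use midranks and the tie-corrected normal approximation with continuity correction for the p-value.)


Step 1: Combine and sort all 14 observations; assign midranks.
sorted (value, group): (6,X), (8,X), (9,X), (12,X), (14,X), (20,X), (20,Y), (21,Y), (29,Y), (30,X), (32,Y), (39,Y), (40,Y), (45,Y)
ranks: 6->1, 8->2, 9->3, 12->4, 14->5, 20->6.5, 20->6.5, 21->8, 29->9, 30->10, 32->11, 39->12, 40->13, 45->14
Step 2: Rank sum for X: R1 = 1 + 2 + 3 + 4 + 5 + 6.5 + 10 = 31.5.
Step 3: U_X = R1 - n1(n1+1)/2 = 31.5 - 7*8/2 = 31.5 - 28 = 3.5.
       U_Y = n1*n2 - U_X = 49 - 3.5 = 45.5.
Step 4: Ties are present, so use the tie-corrected normal approximation (with continuity correction) for the p-value.
Step 5: p-value = 0.008734; compare to alpha = 0.1. reject H0.

U_X = 3.5, p = 0.008734, reject H0 at alpha = 0.1.


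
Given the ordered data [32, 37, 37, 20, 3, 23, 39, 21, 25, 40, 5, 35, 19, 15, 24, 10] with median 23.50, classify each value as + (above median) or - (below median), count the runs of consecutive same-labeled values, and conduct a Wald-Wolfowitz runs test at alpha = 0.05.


Step 1: Compute median = 23.50; label A = above, B = below.
Labels in order: AAABBBABAABABBAB  (n_A = 8, n_B = 8)
Step 2: Count runs R = 10.
Step 3: Under H0 (random ordering), E[R] = 2*n_A*n_B/(n_A+n_B) + 1 = 2*8*8/16 + 1 = 9.0000.
        Var[R] = 2*n_A*n_B*(2*n_A*n_B - n_A - n_B) / ((n_A+n_B)^2 * (n_A+n_B-1)) = 14336/3840 = 3.7333.
        SD[R] = 1.9322.
Step 4: Continuity-corrected z = (R - 0.5 - E[R]) / SD[R] = (10 - 0.5 - 9.0000) / 1.9322 = 0.2588.
Step 5: Two-sided p-value via normal approximation = 2*(1 - Phi(|z|)) = 0.795809.
Step 6: alpha = 0.05. fail to reject H0.

R = 10, z = 0.2588, p = 0.795809, fail to reject H0.


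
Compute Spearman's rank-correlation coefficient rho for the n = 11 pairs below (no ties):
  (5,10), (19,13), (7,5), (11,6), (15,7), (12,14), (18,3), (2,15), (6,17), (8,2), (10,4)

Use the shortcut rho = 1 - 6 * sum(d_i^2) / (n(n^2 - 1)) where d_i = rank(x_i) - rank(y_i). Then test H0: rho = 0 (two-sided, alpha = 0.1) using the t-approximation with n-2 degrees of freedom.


Step 1: Rank x and y separately (midranks; no ties here).
rank(x): 5->2, 19->11, 7->4, 11->7, 15->9, 12->8, 18->10, 2->1, 6->3, 8->5, 10->6
rank(y): 10->7, 13->8, 5->4, 6->5, 7->6, 14->9, 3->2, 15->10, 17->11, 2->1, 4->3
Step 2: d_i = R_x(i) - R_y(i); compute d_i^2.
  (2-7)^2=25, (11-8)^2=9, (4-4)^2=0, (7-5)^2=4, (9-6)^2=9, (8-9)^2=1, (10-2)^2=64, (1-10)^2=81, (3-11)^2=64, (5-1)^2=16, (6-3)^2=9
sum(d^2) = 282.
Step 3: rho = 1 - 6*282 / (11*(11^2 - 1)) = 1 - 1692/1320 = -0.281818.
Step 4: Under H0, t = rho * sqrt((n-2)/(1-rho^2)) = -0.8812 ~ t(9).
Step 5: Two-sided p-value from the t-distribution with 9 df = 0.401145.
Step 6: alpha = 0.1. fail to reject H0.

rho = -0.2818, p = 0.401145, fail to reject H0 at alpha = 0.1.


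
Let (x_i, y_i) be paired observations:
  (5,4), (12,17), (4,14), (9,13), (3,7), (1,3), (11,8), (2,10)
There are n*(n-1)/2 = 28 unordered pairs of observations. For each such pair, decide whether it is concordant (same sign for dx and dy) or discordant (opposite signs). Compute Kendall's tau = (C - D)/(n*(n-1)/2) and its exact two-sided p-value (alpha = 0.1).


Step 1: Enumerate the 28 unordered pairs (i,j) with i<j and classify each by sign(x_j-x_i) * sign(y_j-y_i).
  (1,2):dx=+7,dy=+13->C; (1,3):dx=-1,dy=+10->D; (1,4):dx=+4,dy=+9->C; (1,5):dx=-2,dy=+3->D
  (1,6):dx=-4,dy=-1->C; (1,7):dx=+6,dy=+4->C; (1,8):dx=-3,dy=+6->D; (2,3):dx=-8,dy=-3->C
  (2,4):dx=-3,dy=-4->C; (2,5):dx=-9,dy=-10->C; (2,6):dx=-11,dy=-14->C; (2,7):dx=-1,dy=-9->C
  (2,8):dx=-10,dy=-7->C; (3,4):dx=+5,dy=-1->D; (3,5):dx=-1,dy=-7->C; (3,6):dx=-3,dy=-11->C
  (3,7):dx=+7,dy=-6->D; (3,8):dx=-2,dy=-4->C; (4,5):dx=-6,dy=-6->C; (4,6):dx=-8,dy=-10->C
  (4,7):dx=+2,dy=-5->D; (4,8):dx=-7,dy=-3->C; (5,6):dx=-2,dy=-4->C; (5,7):dx=+8,dy=+1->C
  (5,8):dx=-1,dy=+3->D; (6,7):dx=+10,dy=+5->C; (6,8):dx=+1,dy=+7->C; (7,8):dx=-9,dy=+2->D
Step 2: C = 20, D = 8, total pairs = 28.
Step 3: tau = (C - D)/(n(n-1)/2) = (20 - 8)/28 = 0.428571.
Step 4: Exact two-sided p-value (enumerate n! = 40320 permutations of y under H0): p = 0.178869.
Step 5: alpha = 0.1. fail to reject H0.

tau_b = 0.4286 (C=20, D=8), p = 0.178869, fail to reject H0.


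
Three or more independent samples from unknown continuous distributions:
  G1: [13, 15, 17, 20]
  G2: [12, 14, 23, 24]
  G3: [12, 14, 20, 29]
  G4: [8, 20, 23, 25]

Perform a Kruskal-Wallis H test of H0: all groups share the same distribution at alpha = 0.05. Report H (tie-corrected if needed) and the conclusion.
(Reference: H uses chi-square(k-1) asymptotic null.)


Step 1: Combine all N = 16 observations and assign midranks.
sorted (value, group, rank): (8,G4,1), (12,G2,2.5), (12,G3,2.5), (13,G1,4), (14,G2,5.5), (14,G3,5.5), (15,G1,7), (17,G1,8), (20,G1,10), (20,G3,10), (20,G4,10), (23,G2,12.5), (23,G4,12.5), (24,G2,14), (25,G4,15), (29,G3,16)
Step 2: Sum ranks within each group.
R_1 = 29 (n_1 = 4)
R_2 = 34.5 (n_2 = 4)
R_3 = 34 (n_3 = 4)
R_4 = 38.5 (n_4 = 4)
Step 3: H = 12/(N(N+1)) * sum(R_i^2/n_i) - 3(N+1)
     = 12/(16*17) * (29^2/4 + 34.5^2/4 + 34^2/4 + 38.5^2/4) - 3*17
     = 0.044118 * 1167.38 - 51
     = 0.501838.
Step 4: Ties present; correction factor C = 1 - 42/(16^3 - 16) = 0.989706. Corrected H = 0.501838 / 0.989706 = 0.507058.
Step 5: Under H0, H ~ chi^2(3); p-value = 0.917338.
Step 6: alpha = 0.05. fail to reject H0.

H = 0.5071, df = 3, p = 0.917338, fail to reject H0.


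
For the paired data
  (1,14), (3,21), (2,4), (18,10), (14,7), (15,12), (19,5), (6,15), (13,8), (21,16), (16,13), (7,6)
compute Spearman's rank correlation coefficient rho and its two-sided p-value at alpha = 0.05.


Step 1: Rank x and y separately (midranks; no ties here).
rank(x): 1->1, 3->3, 2->2, 18->10, 14->7, 15->8, 19->11, 6->4, 13->6, 21->12, 16->9, 7->5
rank(y): 14->9, 21->12, 4->1, 10->6, 7->4, 12->7, 5->2, 15->10, 8->5, 16->11, 13->8, 6->3
Step 2: d_i = R_x(i) - R_y(i); compute d_i^2.
  (1-9)^2=64, (3-12)^2=81, (2-1)^2=1, (10-6)^2=16, (7-4)^2=9, (8-7)^2=1, (11-2)^2=81, (4-10)^2=36, (6-5)^2=1, (12-11)^2=1, (9-8)^2=1, (5-3)^2=4
sum(d^2) = 296.
Step 3: rho = 1 - 6*296 / (12*(12^2 - 1)) = 1 - 1776/1716 = -0.034965.
Step 4: Under H0, t = rho * sqrt((n-2)/(1-rho^2)) = -0.1106 ~ t(10).
Step 5: Two-sided p-value from the t-distribution with 10 df = 0.914093.
Step 6: alpha = 0.05. fail to reject H0.

rho = -0.0350, p = 0.914093, fail to reject H0 at alpha = 0.05.
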